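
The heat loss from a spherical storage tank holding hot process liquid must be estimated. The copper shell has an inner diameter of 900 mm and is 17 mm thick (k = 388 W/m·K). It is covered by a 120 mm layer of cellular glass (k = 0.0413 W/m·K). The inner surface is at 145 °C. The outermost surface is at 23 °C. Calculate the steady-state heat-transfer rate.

For a spherical shell R = (1/r₁ − 1/r₂)/(4πk); film R = 1/(h·4πr²). In series:
R_copper shell = (1/0.45 − 1/0.467)/(4π×388) = 1.659×10^-5 K/W
R_cellular glass = (1/0.467 − 1/0.587)/(4π×0.0413) = 0.8435 K/W
R_total = 0.8435 K/W
Q = ΔT/R_total = 122/0.8435

Q ≈ 145 W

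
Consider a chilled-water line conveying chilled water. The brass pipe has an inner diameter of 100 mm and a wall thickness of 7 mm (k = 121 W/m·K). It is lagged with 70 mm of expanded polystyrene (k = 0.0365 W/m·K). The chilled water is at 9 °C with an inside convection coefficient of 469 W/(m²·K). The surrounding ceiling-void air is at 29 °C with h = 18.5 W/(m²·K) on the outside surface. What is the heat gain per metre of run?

q′ ≈ 5.61 W/m

Treating each annulus and film as a series resistance:
R_inner film = 1/(h_i·2πr₁L) = 1/(469×2π×0.05×1) = 0.006787 K/W
R_brass pipe wall = ln(57/50)/(2π×121×1) = 1.723×10^-4 K/W
R_expanded polystyrene = ln(127/57)/(2π×0.0365×1) = 3.493 K/W
R_outer film = 1/(h_o·2πr_oL) = 1/(18.5×2π×0.127×1) = 0.06774 K/W
R_total = 3.568 K/W
Q = ΔT/R_total = 20/3.568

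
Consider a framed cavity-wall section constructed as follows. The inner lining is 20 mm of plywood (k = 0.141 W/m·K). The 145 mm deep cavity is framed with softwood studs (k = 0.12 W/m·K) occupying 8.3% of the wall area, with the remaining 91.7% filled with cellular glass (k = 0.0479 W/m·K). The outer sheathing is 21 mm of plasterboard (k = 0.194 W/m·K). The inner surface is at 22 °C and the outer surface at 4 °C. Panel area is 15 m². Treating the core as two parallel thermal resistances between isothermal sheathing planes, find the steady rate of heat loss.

Q ≈ 91.8 W

Sheathing layers in series; stud and cavity paths in parallel between them.
R_inner = 0.02/(0.141×15) = 0.009456 K/W
R_stud  = 0.145/(0.12×0.083×15) = 0.9705 K/W
R_cav   = 0.145/(0.0479×0.917×15) = 0.2201 K/W
1/R_core = 1/R_stud + 1/R_cav → R_core = 0.1794 K/W
R_outer = 0.021/(0.194×15) = 0.007216 K/W
R_total = 0.1961 K/W
Q = ΔT/R_total = 18/0.1961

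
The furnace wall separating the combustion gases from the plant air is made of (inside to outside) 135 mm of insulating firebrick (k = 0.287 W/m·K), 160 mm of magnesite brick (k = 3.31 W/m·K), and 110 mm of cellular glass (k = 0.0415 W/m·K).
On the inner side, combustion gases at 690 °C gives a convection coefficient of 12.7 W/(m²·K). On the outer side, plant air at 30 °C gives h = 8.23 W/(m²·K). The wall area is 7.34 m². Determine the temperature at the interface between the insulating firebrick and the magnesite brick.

Using the resistance-network approach (series):
R_inner film = 1/(h_i·A) = 1/(12.7×7.34) = 0.01073 K/W
R_insulating firebrick = L/(kA) = 0.135/(0.287×7.34) = 0.06408 K/W
R_magnesite brick = L/(kA) = 0.16/(3.31×7.34) = 0.006586 K/W
R_cellular glass = L/(kA) = 0.11/(0.0415×7.34) = 0.3611 K/W
R_outer film = 1/(h_o·A) = 1/(8.23×7.34) = 0.01655 K/W
R_total = 0.4591 K/W;  Q = ΔT/R_total = 660/0.4591 = 1438 W
T_interface = T_inner − Q·ΣR(inner→interface) = 690 − 1440×0.07481

T ≈ 582 °C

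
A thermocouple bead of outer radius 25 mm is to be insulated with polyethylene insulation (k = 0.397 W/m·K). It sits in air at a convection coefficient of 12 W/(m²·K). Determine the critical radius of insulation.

For a sphere r_cr = 2k/h = 2×0.397/12
r_cr = 66.2 mm; since the bare radius (25 mm) is below r_cr, adding a thin layer of insulation will *increase* heat loss.

r_cr ≈ 66.2 mm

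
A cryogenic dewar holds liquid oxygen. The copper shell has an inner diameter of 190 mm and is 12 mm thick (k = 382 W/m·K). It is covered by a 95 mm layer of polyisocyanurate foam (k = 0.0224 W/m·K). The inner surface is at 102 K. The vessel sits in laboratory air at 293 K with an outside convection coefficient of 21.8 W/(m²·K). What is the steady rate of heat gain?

Q ≈ 12.2 W

For a spherical shell R = (1/r₁ − 1/r₂)/(4πk); film R = 1/(h·4πr²). In series:
R_copper shell = (1/0.095 − 1/0.107)/(4π×382) = 2.459×10^-4 K/W
R_polyisocyanurate foam = (1/0.107 − 1/0.202)/(4π×0.0224) = 15.61 K/W
R_outer film = 1/(h·4πr_o²) = 1/(21.8×4π×0.202²) = 0.08946 K/W
R_total = 15.7 K/W
Q = ΔT/R_total = 191/15.7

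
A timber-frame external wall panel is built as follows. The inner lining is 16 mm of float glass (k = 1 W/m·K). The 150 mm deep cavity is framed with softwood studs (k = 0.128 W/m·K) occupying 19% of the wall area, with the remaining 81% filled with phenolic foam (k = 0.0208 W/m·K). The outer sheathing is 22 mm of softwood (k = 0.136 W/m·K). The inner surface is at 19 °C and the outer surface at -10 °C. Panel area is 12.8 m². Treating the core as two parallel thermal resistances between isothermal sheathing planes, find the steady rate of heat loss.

Sheathing layers in series; stud and cavity paths in parallel between them.
R_inner = 0.016/(1×12.8) = 0.00125 K/W
R_stud  = 0.15/(0.128×0.19×12.8) = 0.4819 K/W
R_cav   = 0.15/(0.0208×0.81×12.8) = 0.6956 K/W
1/R_core = 1/R_stud + 1/R_cav → R_core = 0.2847 K/W
R_outer = 0.022/(0.136×12.8) = 0.01264 K/W
R_total = 0.2985 K/W
Q = ΔT/R_total = 29/0.2985

Q ≈ 97.1 W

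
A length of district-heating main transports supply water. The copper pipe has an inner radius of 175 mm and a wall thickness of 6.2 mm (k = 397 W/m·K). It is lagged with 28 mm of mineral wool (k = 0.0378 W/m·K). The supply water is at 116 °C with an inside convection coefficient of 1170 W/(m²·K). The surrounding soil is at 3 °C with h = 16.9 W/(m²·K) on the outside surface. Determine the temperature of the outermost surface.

For a radial system each layer contributes R = ln(r_out/r_in)/(2πkL); films add R = 1/(hA).
R_inner film = 1/(h_i·2πr₁L) = 1/(1170×2π×0.175×1) = 7.773×10^-4 K/W
R_copper pipe wall = ln(181.2/175)/(2π×397×1) = 1.396×10^-5 K/W
R_mineral wool = ln(209.2/181.2)/(2π×0.0378×1) = 0.605 K/W
R_outer film = 1/(h_o·2πr_oL) = 1/(16.9×2π×0.2092×1) = 0.04502 K/W
R_total = 0.6508 K/W
Q = ΔT/R_total = 113/0.6508
Q = 174 W/m
T_interface = T_inner − Q·ΣR(inner→interface) = 116 − 174×0.6058

T ≈ 10.8 °C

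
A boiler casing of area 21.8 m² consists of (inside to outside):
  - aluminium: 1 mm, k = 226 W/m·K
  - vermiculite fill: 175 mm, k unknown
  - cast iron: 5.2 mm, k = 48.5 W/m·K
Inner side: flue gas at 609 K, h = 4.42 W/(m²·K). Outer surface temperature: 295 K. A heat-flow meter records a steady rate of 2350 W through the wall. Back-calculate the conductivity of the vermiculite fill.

k ≈ 0.0651 W/(m·K)

Thermal resistances in series:
R_inner film = 1/(h_i·A) = 1/(4.42×21.8) = 0.01038 K/W
R_aluminium = L/(kA) = 0.001/(226×21.8) = 2.03×10^-7 K/W
R_cast iron = L/(kA) = 0.0052/(48.5×21.8) = 4.918×10^-6 K/W
Sum of known resistances R_other = 0.01038 K/W
Total R = ΔT/Q = 314/2350 = 0.1336 K/W
R_vermiculite fill = R_total − R_other = 0.1232 K/W
k = L/(R·A) = 0.175/(0.1232×21.8)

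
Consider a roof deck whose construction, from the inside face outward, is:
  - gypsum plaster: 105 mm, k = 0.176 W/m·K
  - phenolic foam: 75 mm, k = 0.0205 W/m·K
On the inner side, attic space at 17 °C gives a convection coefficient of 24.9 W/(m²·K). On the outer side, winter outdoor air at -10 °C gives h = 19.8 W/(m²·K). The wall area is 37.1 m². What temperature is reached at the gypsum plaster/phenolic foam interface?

T ≈ 13 °C

Using the resistance-network approach (series):
R_inner film = 1/(h_i·A) = 1/(24.9×37.1) = 0.001082 K/W
R_gypsum plaster = L/(kA) = 0.105/(0.176×37.1) = 0.01608 K/W
R_phenolic foam = L/(kA) = 0.075/(0.0205×37.1) = 0.09861 K/W
R_outer film = 1/(h_o·A) = 1/(19.8×37.1) = 0.001361 K/W
R_total = 0.1171 K/W;  Q = ΔT/R_total = 27/0.1171 = 230.5 W
T_interface = T_inner − Q·ΣR(inner→interface) = 17 − 230×0.01716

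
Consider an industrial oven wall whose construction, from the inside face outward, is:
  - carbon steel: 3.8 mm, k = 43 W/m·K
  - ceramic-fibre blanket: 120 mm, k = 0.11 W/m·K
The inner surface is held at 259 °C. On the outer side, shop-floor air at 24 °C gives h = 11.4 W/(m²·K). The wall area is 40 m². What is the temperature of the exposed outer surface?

T ≈ 41.5 °C

Using the resistance-network approach (series):
R_carbon steel = L/(kA) = 0.0038/(43×40) = 2.209×10^-6 K/W
R_ceramic-fibre blanket = L/(kA) = 0.12/(0.11×40) = 0.02727 K/W
R_outer film = 1/(h_o·A) = 1/(11.4×40) = 0.002193 K/W
R_total = 0.02947 K/W;  Q = ΔT/R_total = 235/0.02947 = 7975 W
T_interface = T_inner − Q·ΣR(inner→interface) = 259 − 7970×0.02727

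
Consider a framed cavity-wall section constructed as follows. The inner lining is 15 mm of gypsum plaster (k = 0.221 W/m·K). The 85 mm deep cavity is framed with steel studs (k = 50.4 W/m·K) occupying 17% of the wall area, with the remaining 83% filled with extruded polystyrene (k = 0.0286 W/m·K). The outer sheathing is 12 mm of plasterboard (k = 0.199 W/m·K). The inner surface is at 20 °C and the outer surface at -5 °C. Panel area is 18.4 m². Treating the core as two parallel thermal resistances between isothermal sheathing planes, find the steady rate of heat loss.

Q ≈ 3330 W

Sheathing layers in series; stud and cavity paths in parallel between them.
R_inner = 0.015/(0.221×18.4) = 0.003689 K/W
R_stud  = 0.085/(50.4×0.17×18.4) = 5.392×10^-4 K/W
R_cav   = 0.085/(0.0286×0.83×18.4) = 0.1946 K/W
1/R_core = 1/R_stud + 1/R_cav → R_core = 5.377×10^-4 K/W
R_outer = 0.012/(0.199×18.4) = 0.003277 K/W
R_total = 0.007504 K/W
Q = ΔT/R_total = 25/0.007504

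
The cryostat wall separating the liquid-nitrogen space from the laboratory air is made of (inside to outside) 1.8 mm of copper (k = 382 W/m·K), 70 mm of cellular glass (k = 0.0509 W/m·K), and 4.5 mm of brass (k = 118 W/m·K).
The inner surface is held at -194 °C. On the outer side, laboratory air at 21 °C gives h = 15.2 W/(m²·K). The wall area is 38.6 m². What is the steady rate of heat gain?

Q ≈ 5760 W

Treating each layer as a thermal resistance in series:
R_copper = L/(kA) = 0.0018/(382×38.6) = 1.221×10^-7 K/W
R_cellular glass = L/(kA) = 0.07/(0.0509×38.6) = 0.03563 K/W
R_brass = L/(kA) = 0.0045/(118×38.6) = 9.88×10^-7 K/W
R_outer film = 1/(h_o·A) = 1/(15.2×38.6) = 0.001704 K/W
R_total = 0.03733 K/W
Q = ΔT / R_total = 215 / 0.03733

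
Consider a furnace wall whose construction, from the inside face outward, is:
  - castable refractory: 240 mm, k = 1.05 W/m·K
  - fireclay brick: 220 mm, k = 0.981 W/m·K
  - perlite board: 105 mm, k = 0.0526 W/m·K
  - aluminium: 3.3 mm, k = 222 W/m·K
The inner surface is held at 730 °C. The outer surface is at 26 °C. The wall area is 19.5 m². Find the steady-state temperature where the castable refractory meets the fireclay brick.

Using the resistance-network approach (series):
R_castable refractory = L/(kA) = 0.24/(1.05×19.5) = 0.01172 K/W
R_fireclay brick = L/(kA) = 0.22/(0.981×19.5) = 0.0115 K/W
R_perlite board = L/(kA) = 0.105/(0.0526×19.5) = 0.1024 K/W
R_aluminium = L/(kA) = 0.0033/(222×19.5) = 7.623×10^-7 K/W
R_total = 0.1256 K/W;  Q = ΔT/R_total = 704/0.1256 = 5605 W
T_interface = T_inner − Q·ΣR(inner→interface) = 730 − 5610×0.01172

T ≈ 664 °C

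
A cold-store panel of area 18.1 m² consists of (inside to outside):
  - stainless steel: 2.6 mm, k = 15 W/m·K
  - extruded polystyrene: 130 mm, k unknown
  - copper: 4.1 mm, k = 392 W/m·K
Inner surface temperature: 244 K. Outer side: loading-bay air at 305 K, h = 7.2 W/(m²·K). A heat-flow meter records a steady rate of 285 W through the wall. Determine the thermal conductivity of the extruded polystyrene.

Model the wall as resistances in series:
R_stainless steel = L/(kA) = 0.0026/(15×18.1) = 9.576×10^-6 K/W
R_copper = L/(kA) = 0.0041/(392×18.1) = 5.779×10^-7 K/W
R_outer film = 1/(h_o·A) = 1/(7.2×18.1) = 0.007673 K/W
Sum of known resistances R_other = 0.007684 K/W
Total R = ΔT/Q = 61/285 = 0.214 K/W
R_extruded polystyrene = R_total − R_other = 0.2064 K/W
k = L/(R·A) = 0.13/(0.2064×18.1)

k ≈ 0.0348 W/(m·K)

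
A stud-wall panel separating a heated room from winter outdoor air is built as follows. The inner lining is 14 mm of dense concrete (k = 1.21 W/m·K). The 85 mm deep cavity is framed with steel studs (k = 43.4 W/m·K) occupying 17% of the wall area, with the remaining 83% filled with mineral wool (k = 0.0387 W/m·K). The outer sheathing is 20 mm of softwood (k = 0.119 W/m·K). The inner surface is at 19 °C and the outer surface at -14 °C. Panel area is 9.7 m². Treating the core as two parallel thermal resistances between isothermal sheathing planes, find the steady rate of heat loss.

Q ≈ 1670 W

Sheathing layers in series; stud and cavity paths in parallel between them.
R_inner = 0.014/(1.21×9.7) = 0.001193 K/W
R_stud  = 0.085/(43.4×0.17×9.7) = 0.001188 K/W
R_cav   = 0.085/(0.0387×0.83×9.7) = 0.2728 K/W
1/R_core = 1/R_stud + 1/R_cav → R_core = 0.001183 K/W
R_outer = 0.02/(0.119×9.7) = 0.01733 K/W
R_total = 0.0197 K/W
Q = ΔT/R_total = 33/0.0197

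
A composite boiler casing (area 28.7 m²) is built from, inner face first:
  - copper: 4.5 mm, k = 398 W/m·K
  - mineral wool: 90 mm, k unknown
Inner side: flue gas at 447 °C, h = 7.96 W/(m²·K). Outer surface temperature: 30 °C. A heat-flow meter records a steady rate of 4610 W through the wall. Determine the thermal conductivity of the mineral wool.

k ≈ 0.0364 W/(m·K)

Thermal resistances in series:
R_inner film = 1/(h_i·A) = 1/(7.96×28.7) = 0.004377 K/W
R_copper = L/(kA) = 0.0045/(398×28.7) = 3.94×10^-7 K/W
Sum of known resistances R_other = 0.004378 K/W
Total R = ΔT/Q = 417/4610 = 0.09046 K/W
R_mineral wool = R_total − R_other = 0.08608 K/W
k = L/(R·A) = 0.09/(0.08608×28.7)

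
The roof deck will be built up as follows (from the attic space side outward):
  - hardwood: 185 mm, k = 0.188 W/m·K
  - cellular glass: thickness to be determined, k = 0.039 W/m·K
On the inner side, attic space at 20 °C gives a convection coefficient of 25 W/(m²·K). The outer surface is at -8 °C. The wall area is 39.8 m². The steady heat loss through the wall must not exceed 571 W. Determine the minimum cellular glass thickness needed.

L ≈ 36.2 mm

Treating each layer as a thermal resistance in series:
R_inner film = 1/(h_i·A) = 1/(25×39.8) = 0.001005 K/W
R_hardwood = L/(kA) = 0.185/(0.188×39.8) = 0.02472 K/W
Sum of the known resistances R_other = 0.02573 K/W
Required total resistance R_tot = ΔT/Q_allow = 28/571 = 0.04904 K/W
R_cellular glass = R_tot − R_other = 0.02331 K/W
L = R·k·A = 0.02331×0.039×39.8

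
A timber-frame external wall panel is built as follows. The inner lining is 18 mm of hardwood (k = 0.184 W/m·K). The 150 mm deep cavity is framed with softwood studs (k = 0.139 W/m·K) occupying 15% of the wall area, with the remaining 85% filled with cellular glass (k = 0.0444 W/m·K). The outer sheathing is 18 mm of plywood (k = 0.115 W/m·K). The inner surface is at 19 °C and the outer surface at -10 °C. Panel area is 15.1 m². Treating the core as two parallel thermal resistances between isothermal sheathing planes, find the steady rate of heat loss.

Sheathing layers in series; stud and cavity paths in parallel between them.
R_inner = 0.018/(0.184×15.1) = 0.006479 K/W
R_stud  = 0.15/(0.139×0.15×15.1) = 0.4764 K/W
R_cav   = 0.15/(0.0444×0.85×15.1) = 0.2632 K/W
1/R_core = 1/R_stud + 1/R_cav → R_core = 0.1695 K/W
R_outer = 0.018/(0.115×15.1) = 0.01037 K/W
R_total = 0.1864 K/W
Q = ΔT/R_total = 29/0.1864

Q ≈ 156 W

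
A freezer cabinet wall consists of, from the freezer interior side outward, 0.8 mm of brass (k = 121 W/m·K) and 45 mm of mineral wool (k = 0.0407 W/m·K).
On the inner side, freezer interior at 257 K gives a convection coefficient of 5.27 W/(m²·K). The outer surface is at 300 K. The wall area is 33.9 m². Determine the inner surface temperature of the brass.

T ≈ 263 K

Using the resistance-network approach (series):
R_inner film = 1/(h_i·A) = 1/(5.27×33.9) = 0.005597 K/W
R_brass = L/(kA) = 0.0008/(121×33.9) = 1.95×10^-7 K/W
R_mineral wool = L/(kA) = 0.045/(0.0407×33.9) = 0.03262 K/W
R_total = 0.03821 K/W;  Q = ΔT/R_total = 43/0.03821 = 1125 W
T_interface = T_inner + Q·ΣR(inner→interface) = 257 + 1130×0.005597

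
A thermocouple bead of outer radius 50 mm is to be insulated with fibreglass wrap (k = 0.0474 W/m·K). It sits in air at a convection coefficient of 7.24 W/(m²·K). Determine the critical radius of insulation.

For a sphere r_cr = 2k/h = 2×0.0474/7.24
r_cr = 13.1 mm; since the bare radius (50 mm) is above r_cr, any added insulation will reduce heat loss.

r_cr ≈ 13.1 mm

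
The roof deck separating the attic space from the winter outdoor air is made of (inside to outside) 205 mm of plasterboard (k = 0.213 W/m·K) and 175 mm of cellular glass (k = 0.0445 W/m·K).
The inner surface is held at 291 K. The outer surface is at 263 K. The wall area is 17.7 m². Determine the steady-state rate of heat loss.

Thermal resistances in series:
R_plasterboard = L/(kA) = 0.205/(0.213×17.7) = 0.05438 K/W
R_cellular glass = L/(kA) = 0.175/(0.0445×17.7) = 0.2222 K/W
R_total = 0.2766 K/W
Q = ΔT / R_total = 28 / 0.2766

Q ≈ 101 W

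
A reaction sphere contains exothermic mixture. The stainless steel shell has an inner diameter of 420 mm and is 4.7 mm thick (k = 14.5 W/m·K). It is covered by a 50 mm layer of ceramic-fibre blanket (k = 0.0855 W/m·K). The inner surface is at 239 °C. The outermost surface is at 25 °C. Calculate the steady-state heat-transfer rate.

Q ≈ 261 W

Spherical conduction: R = (1/r_in − 1/r_out)/(4πk) per layer; series-sum.
R_stainless steel shell = (1/0.21 − 1/0.2147)/(4π×14.5) = 5.721×10^-4 K/W
R_ceramic-fibre blanket = (1/0.2147 − 1/0.2647)/(4π×0.0855) = 0.8189 K/W
R_total = 0.8194 K/W
Q = ΔT/R_total = 214/0.8194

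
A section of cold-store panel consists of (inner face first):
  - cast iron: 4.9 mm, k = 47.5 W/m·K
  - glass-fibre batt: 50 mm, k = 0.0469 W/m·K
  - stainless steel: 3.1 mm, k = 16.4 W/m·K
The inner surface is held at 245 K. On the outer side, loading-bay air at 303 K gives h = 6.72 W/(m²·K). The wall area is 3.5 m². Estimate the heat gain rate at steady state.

Q ≈ 167 W

Treating each layer as a thermal resistance in series:
R_cast iron = L/(kA) = 0.0049/(47.5×3.5) = 2.947×10^-5 K/W
R_glass-fibre batt = L/(kA) = 0.05/(0.0469×3.5) = 0.3046 K/W
R_stainless steel = L/(kA) = 0.0031/(16.4×3.5) = 5.401×10^-5 K/W
R_outer film = 1/(h_o·A) = 1/(6.72×3.5) = 0.04252 K/W
R_total = 0.3472 K/W
Q = ΔT / R_total = 58 / 0.3472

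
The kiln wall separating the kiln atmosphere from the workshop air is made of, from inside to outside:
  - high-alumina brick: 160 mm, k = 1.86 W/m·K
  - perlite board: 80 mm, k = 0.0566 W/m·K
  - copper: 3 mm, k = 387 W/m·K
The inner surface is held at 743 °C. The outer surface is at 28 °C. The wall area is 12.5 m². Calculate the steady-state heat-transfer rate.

Thermal resistances in series:
R_high-alumina brick = L/(kA) = 0.16/(1.86×12.5) = 0.006882 K/W
R_perlite board = L/(kA) = 0.08/(0.0566×12.5) = 0.1131 K/W
R_copper = L/(kA) = 0.003/(387×12.5) = 6.202×10^-7 K/W
R_total = 0.12 K/W
Q = ΔT / R_total = 715 / 0.12

Q ≈ 5960 W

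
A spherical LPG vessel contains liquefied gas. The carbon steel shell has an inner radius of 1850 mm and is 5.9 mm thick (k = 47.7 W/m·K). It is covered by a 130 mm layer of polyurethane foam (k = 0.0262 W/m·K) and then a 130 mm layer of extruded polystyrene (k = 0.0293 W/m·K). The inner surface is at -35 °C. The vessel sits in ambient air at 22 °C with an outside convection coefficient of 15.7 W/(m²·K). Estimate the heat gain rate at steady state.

Q ≈ 296 W

Spherical conduction: R = (1/r_in − 1/r_out)/(4πk) per layer; series-sum.
R_carbon steel shell = (1/1.85 − 1/1.8559)/(4π×47.7) = 2.867×10^-6 K/W
R_polyurethane foam = (1/1.8559 − 1/1.9859)/(4π×0.0262) = 0.1071 K/W
R_extruded polystyrene = (1/1.9859 − 1/2.1159)/(4π×0.0293) = 0.08403 K/W
R_outer film = 1/(h·4πr_o²) = 1/(15.7×4π×2.1159²) = 0.001132 K/W
R_total = 0.1923 K/W
Q = ΔT/R_total = 57/0.1923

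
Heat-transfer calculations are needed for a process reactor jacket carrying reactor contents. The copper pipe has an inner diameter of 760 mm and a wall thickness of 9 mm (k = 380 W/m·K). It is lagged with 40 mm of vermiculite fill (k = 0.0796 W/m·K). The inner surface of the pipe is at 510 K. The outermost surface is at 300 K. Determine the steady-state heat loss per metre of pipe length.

Treating each annulus and film as a series resistance:
R_copper pipe wall = ln(389/380)/(2π×380×1) = 9.804×10^-6 K/W
R_vermiculite fill = ln(429/389)/(2π×0.0796×1) = 0.1957 K/W
R_total = 0.1957 K/W
Q = ΔT/R_total = 210/0.1957

q′ ≈ 1070 W/m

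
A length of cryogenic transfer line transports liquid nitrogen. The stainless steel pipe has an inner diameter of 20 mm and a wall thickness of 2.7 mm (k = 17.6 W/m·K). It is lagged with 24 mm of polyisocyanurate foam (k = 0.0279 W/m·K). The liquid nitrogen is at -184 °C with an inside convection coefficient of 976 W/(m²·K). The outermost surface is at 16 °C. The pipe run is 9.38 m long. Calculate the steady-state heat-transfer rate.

Radial resistances (cylindrical: R_cond = ln(r_o/r_i)/(2πkL), R_conv = 1/(h·2πrL)):
R_inner film = 1/(h_i·2πr₁L) = 1/(976×2π×0.01×9.38) = 0.001738 K/W
R_stainless steel pipe wall = ln(12.7/10)/(2π×17.6×9.38) = 2.304×10^-4 K/W
R_polyisocyanurate foam = ln(36.7/12.7)/(2π×0.0279×9.38) = 0.6454 K/W
R_total = 0.6473 K/W
Q = ΔT/R_total = 200/0.6473

Q ≈ 309 W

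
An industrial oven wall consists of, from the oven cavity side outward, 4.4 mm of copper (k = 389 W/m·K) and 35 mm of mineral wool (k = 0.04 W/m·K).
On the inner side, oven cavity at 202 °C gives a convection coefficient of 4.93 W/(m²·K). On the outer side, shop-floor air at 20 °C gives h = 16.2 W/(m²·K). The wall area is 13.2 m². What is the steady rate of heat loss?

Thermal resistances in series:
R_inner film = 1/(h_i·A) = 1/(4.93×13.2) = 0.01537 K/W
R_copper = L/(kA) = 0.0044/(389×13.2) = 8.569×10^-7 K/W
R_mineral wool = L/(kA) = 0.035/(0.04×13.2) = 0.06629 K/W
R_outer film = 1/(h_o·A) = 1/(16.2×13.2) = 0.004676 K/W
R_total = 0.08633 K/W
Q = ΔT / R_total = 182 / 0.08633

Q ≈ 2110 W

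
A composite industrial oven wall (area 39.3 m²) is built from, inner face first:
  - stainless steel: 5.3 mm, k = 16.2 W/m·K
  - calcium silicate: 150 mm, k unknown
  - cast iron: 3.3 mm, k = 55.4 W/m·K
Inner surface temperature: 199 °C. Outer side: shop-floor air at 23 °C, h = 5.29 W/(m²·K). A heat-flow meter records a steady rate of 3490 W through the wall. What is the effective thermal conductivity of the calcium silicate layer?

k ≈ 0.0837 W/(m·K)

Model the wall as resistances in series:
R_stainless steel = L/(kA) = 0.0053/(16.2×39.3) = 8.325×10^-6 K/W
R_cast iron = L/(kA) = 0.0033/(55.4×39.3) = 1.516×10^-6 K/W
R_outer film = 1/(h_o·A) = 1/(5.29×39.3) = 0.00481 K/W
Sum of known resistances R_other = 0.00482 K/W
Total R = ΔT/Q = 176/3490 = 0.05043 K/W
R_calcium silicate = R_total − R_other = 0.04561 K/W
k = L/(R·A) = 0.15/(0.04561×39.3)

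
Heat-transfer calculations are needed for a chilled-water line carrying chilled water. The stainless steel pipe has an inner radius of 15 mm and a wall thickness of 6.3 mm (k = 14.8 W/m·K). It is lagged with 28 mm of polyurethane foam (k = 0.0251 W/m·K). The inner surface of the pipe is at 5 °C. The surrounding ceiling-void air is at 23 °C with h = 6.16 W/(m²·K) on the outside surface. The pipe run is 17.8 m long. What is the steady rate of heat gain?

Q ≈ 54.8 W

Per-layer cylindrical resistances, series-summed:
R_stainless steel pipe wall = ln(21.3/15)/(2π×14.8×17.8) = 2.118×10^-4 K/W
R_polyurethane foam = ln(49.3/21.3)/(2π×0.0251×17.8) = 0.299 K/W
R_outer film = 1/(h_o·2πr_oL) = 1/(6.16×2π×0.0493×17.8) = 0.02944 K/W
R_total = 0.3286 K/W
Q = ΔT/R_total = 18/0.3286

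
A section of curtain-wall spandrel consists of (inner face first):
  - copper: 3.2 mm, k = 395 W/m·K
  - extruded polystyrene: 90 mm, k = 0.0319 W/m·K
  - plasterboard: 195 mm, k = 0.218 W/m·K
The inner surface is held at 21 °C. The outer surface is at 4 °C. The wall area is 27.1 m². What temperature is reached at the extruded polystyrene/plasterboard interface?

T ≈ 8.09 °C

Series thermal resistances:
R_copper = L/(kA) = 0.0032/(395×27.1) = 2.989×10^-7 K/W
R_extruded polystyrene = L/(kA) = 0.09/(0.0319×27.1) = 0.1041 K/W
R_plasterboard = L/(kA) = 0.195/(0.218×27.1) = 0.03301 K/W
R_total = 0.1371 K/W;  Q = ΔT/R_total = 17/0.1371 = 124 W
T_interface = T_inner − Q·ΣR(inner→interface) = 21 − 124×0.1041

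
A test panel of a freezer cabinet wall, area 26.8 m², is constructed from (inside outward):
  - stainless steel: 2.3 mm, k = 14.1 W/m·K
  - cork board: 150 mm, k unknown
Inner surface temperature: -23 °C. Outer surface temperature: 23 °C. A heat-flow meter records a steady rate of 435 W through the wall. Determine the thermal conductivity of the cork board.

Treating each layer as a thermal resistance in series:
R_stainless steel = L/(kA) = 0.0023/(14.1×26.8) = 6.087×10^-6 K/W
Sum of known resistances R_other = 6.087×10^-6 K/W
Total R = ΔT/Q = 46/435 = 0.1057 K/W
R_cork board = R_total − R_other = 0.1057 K/W
k = L/(R·A) = 0.15/(0.1057×26.8)

k ≈ 0.0529 W/(m·K)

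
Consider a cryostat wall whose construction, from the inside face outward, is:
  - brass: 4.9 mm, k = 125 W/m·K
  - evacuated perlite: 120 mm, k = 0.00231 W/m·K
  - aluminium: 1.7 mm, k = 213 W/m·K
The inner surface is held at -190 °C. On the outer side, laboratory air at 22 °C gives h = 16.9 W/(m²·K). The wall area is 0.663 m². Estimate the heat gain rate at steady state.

Using the resistance-network approach (series):
R_brass = L/(kA) = 0.0049/(125×0.663) = 5.913×10^-5 K/W
R_evacuated perlite = L/(kA) = 0.12/(0.00231×0.663) = 78.35 K/W
R_aluminium = L/(kA) = 0.0017/(213×0.663) = 1.204×10^-5 K/W
R_outer film = 1/(h_o·A) = 1/(16.9×0.663) = 0.08925 K/W
R_total = 78.44 K/W
Q = ΔT / R_total = 212 / 78.44

Q ≈ 2.7 W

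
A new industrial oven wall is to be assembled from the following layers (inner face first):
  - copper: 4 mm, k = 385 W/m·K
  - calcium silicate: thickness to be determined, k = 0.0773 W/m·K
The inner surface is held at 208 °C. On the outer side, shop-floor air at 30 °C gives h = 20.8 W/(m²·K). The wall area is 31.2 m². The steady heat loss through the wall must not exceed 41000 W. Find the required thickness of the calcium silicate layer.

L ≈ 6.75 mm

Model the wall as resistances in series:
R_copper = L/(kA) = 0.004/(385×31.2) = 3.33×10^-7 K/W
R_outer film = 1/(h_o·A) = 1/(20.8×31.2) = 0.001541 K/W
Sum of the known resistances R_other = 0.001541 K/W
Required total resistance R_tot = ΔT/Q_allow = 178/41000 = 0.004341 K/W
R_calcium silicate = R_tot − R_other = 0.0028 K/W
L = R·k·A = 0.0028×0.0773×31.2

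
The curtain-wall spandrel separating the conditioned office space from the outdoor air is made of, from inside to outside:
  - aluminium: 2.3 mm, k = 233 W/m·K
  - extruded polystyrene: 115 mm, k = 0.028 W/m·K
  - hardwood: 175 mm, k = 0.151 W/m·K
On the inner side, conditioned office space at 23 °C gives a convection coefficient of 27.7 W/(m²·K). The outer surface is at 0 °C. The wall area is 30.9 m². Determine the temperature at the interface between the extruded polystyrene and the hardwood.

T ≈ 5.03 °C

Treating each layer as a thermal resistance in series:
R_inner film = 1/(h_i·A) = 1/(27.7×30.9) = 0.001168 K/W
R_aluminium = L/(kA) = 0.0023/(233×30.9) = 3.195×10^-7 K/W
R_extruded polystyrene = L/(kA) = 0.115/(0.028×30.9) = 0.1329 K/W
R_hardwood = L/(kA) = 0.175/(0.151×30.9) = 0.03751 K/W
R_total = 0.1716 K/W;  Q = ΔT/R_total = 23/0.1716 = 134 W
T_interface = T_inner − Q·ΣR(inner→interface) = 23 − 134×0.1341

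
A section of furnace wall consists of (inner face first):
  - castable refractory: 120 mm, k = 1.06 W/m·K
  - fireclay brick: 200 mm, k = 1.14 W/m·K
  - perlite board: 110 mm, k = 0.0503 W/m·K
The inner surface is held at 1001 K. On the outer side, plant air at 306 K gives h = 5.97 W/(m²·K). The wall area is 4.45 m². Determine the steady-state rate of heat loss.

Treating each layer as a thermal resistance in series:
R_castable refractory = L/(kA) = 0.12/(1.06×4.45) = 0.02544 K/W
R_fireclay brick = L/(kA) = 0.2/(1.14×4.45) = 0.03942 K/W
R_perlite board = L/(kA) = 0.11/(0.0503×4.45) = 0.4914 K/W
R_outer film = 1/(h_o·A) = 1/(5.97×4.45) = 0.03764 K/W
R_total = 0.5939 K/W
Q = ΔT / R_total = 695 / 0.5939

Q ≈ 1170 W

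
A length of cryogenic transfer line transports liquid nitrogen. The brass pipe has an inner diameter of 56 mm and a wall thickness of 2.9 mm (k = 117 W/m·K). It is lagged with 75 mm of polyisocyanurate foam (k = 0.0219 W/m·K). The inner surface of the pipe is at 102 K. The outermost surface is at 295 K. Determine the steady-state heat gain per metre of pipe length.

Cylindrical conduction, so R = ln(r₂/r₁)/(2πkL) per layer, in series:
R_brass pipe wall = ln(30.9/28)/(2π×117×1) = 1.341×10^-4 K/W
R_polyisocyanurate foam = ln(105.9/30.9)/(2π×0.0219×1) = 8.951 K/W
R_total = 8.952 K/W
Q = ΔT/R_total = 193/8.952

q′ ≈ 21.6 W/m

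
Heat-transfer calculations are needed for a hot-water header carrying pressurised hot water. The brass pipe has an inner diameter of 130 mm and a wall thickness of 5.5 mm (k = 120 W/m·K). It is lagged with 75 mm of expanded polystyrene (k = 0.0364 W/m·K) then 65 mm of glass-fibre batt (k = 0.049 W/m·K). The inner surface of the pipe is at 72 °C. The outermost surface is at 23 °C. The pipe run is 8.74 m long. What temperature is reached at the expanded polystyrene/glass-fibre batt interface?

For a radial system each layer contributes R = ln(r_out/r_in)/(2πkL); films add R = 1/(hA).
R_brass pipe wall = ln(70.5/65)/(2π×120×8.74) = 1.233×10^-5 K/W
R_expanded polystyrene = ln(145.5/70.5)/(2π×0.0364×8.74) = 0.3625 K/W
R_glass-fibre batt = ln(210.5/145.5)/(2π×0.049×8.74) = 0.1372 K/W
R_total = 0.4997 K/W
Q = ΔT/R_total = 49/0.4997
Q = 98.1 W
T_interface = T_inner − Q·ΣR(inner→interface) = 72 − 98.1×0.3625

T ≈ 36.5 °C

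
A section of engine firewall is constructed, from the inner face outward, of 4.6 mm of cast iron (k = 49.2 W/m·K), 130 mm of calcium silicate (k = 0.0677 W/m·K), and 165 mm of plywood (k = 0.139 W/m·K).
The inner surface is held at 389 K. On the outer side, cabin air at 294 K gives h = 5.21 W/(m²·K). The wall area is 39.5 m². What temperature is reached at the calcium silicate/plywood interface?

Thermal resistances in series:
R_cast iron = L/(kA) = 0.0046/(49.2×39.5) = 2.367×10^-6 K/W
R_calcium silicate = L/(kA) = 0.13/(0.0677×39.5) = 0.04861 K/W
R_plywood = L/(kA) = 0.165/(0.139×39.5) = 0.03005 K/W
R_outer film = 1/(h_o·A) = 1/(5.21×39.5) = 0.004859 K/W
R_total = 0.08353 K/W;  Q = ΔT/R_total = 95/0.08353 = 1137 W
T_interface = T_inner − Q·ΣR(inner→interface) = 389 − 1140×0.04862

T ≈ 334 K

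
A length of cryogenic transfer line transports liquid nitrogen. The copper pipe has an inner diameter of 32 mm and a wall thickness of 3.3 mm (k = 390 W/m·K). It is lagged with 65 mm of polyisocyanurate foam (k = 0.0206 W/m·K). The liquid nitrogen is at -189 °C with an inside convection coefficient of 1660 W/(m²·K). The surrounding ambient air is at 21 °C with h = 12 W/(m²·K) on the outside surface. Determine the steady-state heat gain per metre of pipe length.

Radial resistances (cylindrical: R_cond = ln(r_o/r_i)/(2πkL), R_conv = 1/(h·2πrL)):
R_inner film = 1/(h_i·2πr₁L) = 1/(1660×2π×0.016×1) = 0.005992 K/W
R_copper pipe wall = ln(19.3/16)/(2π×390×1) = 7.652×10^-5 K/W
R_polyisocyanurate foam = ln(84.3/19.3)/(2π×0.0206×1) = 11.39 K/W
R_outer film = 1/(h_o·2πr_oL) = 1/(12×2π×0.0843×1) = 0.1573 K/W
R_total = 11.55 K/W
Q = ΔT/R_total = 210/11.55

q′ ≈ 18.2 W/m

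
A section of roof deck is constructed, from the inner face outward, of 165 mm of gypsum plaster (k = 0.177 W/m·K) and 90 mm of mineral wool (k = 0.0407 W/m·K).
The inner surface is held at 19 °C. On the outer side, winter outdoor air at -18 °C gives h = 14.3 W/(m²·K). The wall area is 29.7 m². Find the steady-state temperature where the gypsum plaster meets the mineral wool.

T ≈ 8.27 °C

Thermal resistances in series:
R_gypsum plaster = L/(kA) = 0.165/(0.177×29.7) = 0.03139 K/W
R_mineral wool = L/(kA) = 0.09/(0.0407×29.7) = 0.07445 K/W
R_outer film = 1/(h_o·A) = 1/(14.3×29.7) = 0.002355 K/W
R_total = 0.1082 K/W;  Q = ΔT/R_total = 37/0.1082 = 342 W
T_interface = T_inner − Q·ΣR(inner→interface) = 19 − 342×0.03139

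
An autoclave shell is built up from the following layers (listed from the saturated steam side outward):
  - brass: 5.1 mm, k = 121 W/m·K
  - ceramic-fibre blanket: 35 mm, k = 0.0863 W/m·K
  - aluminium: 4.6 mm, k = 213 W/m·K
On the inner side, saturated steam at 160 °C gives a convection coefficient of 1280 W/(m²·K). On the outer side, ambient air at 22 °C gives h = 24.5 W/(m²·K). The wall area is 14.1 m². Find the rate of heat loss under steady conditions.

Q ≈ 4350 W

Thermal resistances in series:
R_inner film = 1/(h_i·A) = 1/(1280×14.1) = 5.541×10^-5 K/W
R_brass = L/(kA) = 0.0051/(121×14.1) = 2.989×10^-6 K/W
R_ceramic-fibre blanket = L/(kA) = 0.035/(0.0863×14.1) = 0.02876 K/W
R_aluminium = L/(kA) = 0.0046/(213×14.1) = 1.532×10^-6 K/W
R_outer film = 1/(h_o·A) = 1/(24.5×14.1) = 0.002895 K/W
R_total = 0.03172 K/W
Q = ΔT / R_total = 138 / 0.03172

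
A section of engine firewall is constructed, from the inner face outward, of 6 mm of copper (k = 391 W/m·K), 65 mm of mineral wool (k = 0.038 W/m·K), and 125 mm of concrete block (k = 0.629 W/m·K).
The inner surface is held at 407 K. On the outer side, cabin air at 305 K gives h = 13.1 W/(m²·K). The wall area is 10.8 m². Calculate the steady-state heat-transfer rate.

Model the wall as resistances in series:
R_copper = L/(kA) = 0.006/(391×10.8) = 1.421×10^-6 K/W
R_mineral wool = L/(kA) = 0.065/(0.038×10.8) = 0.1584 K/W
R_concrete block = L/(kA) = 0.125/(0.629×10.8) = 0.0184 K/W
R_outer film = 1/(h_o·A) = 1/(13.1×10.8) = 0.007068 K/W
R_total = 0.1839 K/W
Q = ΔT / R_total = 102 / 0.1839

Q ≈ 555 W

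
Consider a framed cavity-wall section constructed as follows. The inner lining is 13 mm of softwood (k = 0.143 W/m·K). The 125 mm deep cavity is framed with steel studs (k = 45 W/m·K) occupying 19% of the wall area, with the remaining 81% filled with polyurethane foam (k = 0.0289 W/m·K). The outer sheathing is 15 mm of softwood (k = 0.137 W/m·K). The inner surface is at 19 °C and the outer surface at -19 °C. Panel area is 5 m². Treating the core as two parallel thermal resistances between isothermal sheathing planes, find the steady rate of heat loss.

Sheathing layers in series; stud and cavity paths in parallel between them.
R_inner = 0.013/(0.143×5) = 0.01818 K/W
R_stud  = 0.125/(45×0.19×5) = 0.002924 K/W
R_cav   = 0.125/(0.0289×0.81×5) = 1.068 K/W
1/R_core = 1/R_stud + 1/R_cav → R_core = 0.002916 K/W
R_outer = 0.015/(0.137×5) = 0.0219 K/W
R_total = 0.043 K/W
Q = ΔT/R_total = 38/0.043

Q ≈ 884 W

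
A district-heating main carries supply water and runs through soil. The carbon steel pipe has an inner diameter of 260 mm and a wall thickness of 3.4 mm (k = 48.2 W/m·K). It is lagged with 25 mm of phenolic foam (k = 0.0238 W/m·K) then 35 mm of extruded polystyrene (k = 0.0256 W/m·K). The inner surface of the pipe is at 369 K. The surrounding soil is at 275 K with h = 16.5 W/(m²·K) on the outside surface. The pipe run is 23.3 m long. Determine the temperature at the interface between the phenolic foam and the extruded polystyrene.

For a radial system each layer contributes R = ln(r_out/r_in)/(2πkL); films add R = 1/(hA).
R_carbon steel pipe wall = ln(133.4/130)/(2π×48.2×23.3) = 3.659×10^-6 K/W
R_phenolic foam = ln(158.4/133.4)/(2π×0.0238×23.3) = 0.0493 K/W
R_extruded polystyrene = ln(193.4/158.4)/(2π×0.0256×23.3) = 0.05327 K/W
R_outer film = 1/(h_o·2πr_oL) = 1/(16.5×2π×0.1934×23.3) = 0.002141 K/W
R_total = 0.1047 K/W
Q = ΔT/R_total = 94/0.1047
Q = 898 W
T_interface = T_inner − Q·ΣR(inner→interface) = 369 − 898×0.0493

T ≈ 325 K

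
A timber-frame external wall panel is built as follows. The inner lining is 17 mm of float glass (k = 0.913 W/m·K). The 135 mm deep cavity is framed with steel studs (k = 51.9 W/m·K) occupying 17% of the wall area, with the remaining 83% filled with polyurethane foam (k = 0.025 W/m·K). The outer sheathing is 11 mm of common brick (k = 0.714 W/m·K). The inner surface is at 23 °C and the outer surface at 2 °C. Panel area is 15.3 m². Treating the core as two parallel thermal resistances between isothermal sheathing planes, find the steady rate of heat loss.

Sheathing layers in series; stud and cavity paths in parallel between them.
R_inner = 0.017/(0.913×15.3) = 0.001217 K/W
R_stud  = 0.135/(51.9×0.17×15.3) = 0.001 K/W
R_cav   = 0.135/(0.025×0.83×15.3) = 0.4252 K/W
1/R_core = 1/R_stud + 1/R_cav → R_core = 9.977×10^-4 K/W
R_outer = 0.011/(0.714×15.3) = 0.001007 K/W
R_total = 0.003222 K/W
Q = ΔT/R_total = 21/0.003222

Q ≈ 6520 W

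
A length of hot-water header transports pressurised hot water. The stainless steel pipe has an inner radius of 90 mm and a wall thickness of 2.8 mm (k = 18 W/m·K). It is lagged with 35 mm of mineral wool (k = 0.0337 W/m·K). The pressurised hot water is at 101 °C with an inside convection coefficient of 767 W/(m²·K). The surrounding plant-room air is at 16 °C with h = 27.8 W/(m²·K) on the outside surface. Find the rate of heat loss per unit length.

Radial resistances (cylindrical: R_cond = ln(r_o/r_i)/(2πkL), R_conv = 1/(h·2πrL)):
R_inner film = 1/(h_i·2πr₁L) = 1/(767×2π×0.09×1) = 0.002306 K/W
R_stainless steel pipe wall = ln(92.8/90)/(2π×18×1) = 2.709×10^-4 K/W
R_mineral wool = ln(127.8/92.8)/(2π×0.0337×1) = 1.511 K/W
R_outer film = 1/(h_o·2πr_oL) = 1/(27.8×2π×0.1278×1) = 0.0448 K/W
R_total = 1.559 K/W
Q = ΔT/R_total = 85/1.559

q′ ≈ 54.5 W/m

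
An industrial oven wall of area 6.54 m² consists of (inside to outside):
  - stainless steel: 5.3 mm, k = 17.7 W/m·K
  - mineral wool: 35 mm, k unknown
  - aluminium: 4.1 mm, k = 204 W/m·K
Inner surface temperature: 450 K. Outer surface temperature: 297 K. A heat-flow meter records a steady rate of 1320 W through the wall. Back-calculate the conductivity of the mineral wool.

Using the resistance-network approach (series):
R_stainless steel = L/(kA) = 0.0053/(17.7×6.54) = 4.579×10^-5 K/W
R_aluminium = L/(kA) = 0.0041/(204×6.54) = 3.073×10^-6 K/W
Sum of known resistances R_other = 4.886×10^-5 K/W
Total R = ΔT/Q = 153/1320 = 0.1159 K/W
R_mineral wool = R_total − R_other = 0.1159 K/W
k = L/(R·A) = 0.035/(0.1159×6.54)

k ≈ 0.0462 W/(m·K)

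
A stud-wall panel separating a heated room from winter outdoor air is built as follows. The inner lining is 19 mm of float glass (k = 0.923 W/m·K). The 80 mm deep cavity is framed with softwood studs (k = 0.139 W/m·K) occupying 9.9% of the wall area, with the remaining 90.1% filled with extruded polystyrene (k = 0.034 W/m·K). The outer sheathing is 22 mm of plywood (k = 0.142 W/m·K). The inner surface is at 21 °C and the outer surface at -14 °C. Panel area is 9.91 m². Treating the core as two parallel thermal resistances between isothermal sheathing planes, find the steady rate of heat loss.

Q ≈ 175 W

Sheathing layers in series; stud and cavity paths in parallel between them.
R_inner = 0.019/(0.923×9.91) = 0.002077 K/W
R_stud  = 0.08/(0.139×0.099×9.91) = 0.5866 K/W
R_cav   = 0.08/(0.034×0.901×9.91) = 0.2635 K/W
1/R_core = 1/R_stud + 1/R_cav → R_core = 0.1818 K/W
R_outer = 0.022/(0.142×9.91) = 0.01563 K/W
R_total = 0.1995 K/W
Q = ΔT/R_total = 35/0.1995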